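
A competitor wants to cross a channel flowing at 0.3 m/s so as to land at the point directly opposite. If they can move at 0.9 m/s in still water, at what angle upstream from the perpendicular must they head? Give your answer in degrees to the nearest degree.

To cancel the current, the upstream component of the competitor's velocity must equal the flow: 0.9 sin θ = 0.3.
sin θ = 0.3 / 0.9 = 0.3333.
θ = arcsin(0.3333) = 19.471°.

19°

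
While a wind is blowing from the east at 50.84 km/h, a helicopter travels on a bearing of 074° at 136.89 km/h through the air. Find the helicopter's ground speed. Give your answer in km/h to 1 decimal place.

Taking east as x and north as y: velocity relative to the air = (131.587, 37.732) km/h; the air relative to ground = (-50.840, 0.000) km/h.
Velocity relative to ground = (131.587, 37.732) + (-50.840, 0.000) = (80.747, 37.732) km/h.
Speed = |(80.747, 37.732)| = 89.128 km/h.

89.1 km/h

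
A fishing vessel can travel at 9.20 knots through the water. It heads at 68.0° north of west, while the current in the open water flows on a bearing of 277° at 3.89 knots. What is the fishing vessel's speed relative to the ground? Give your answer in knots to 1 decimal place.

11.6 knots

Taking east as x and north as y: velocity relative to the water = (-3.446, 8.530) knots; the water relative to ground = (-3.861, 0.474) knots.
Velocity relative to ground = (-3.446, 8.530) + (-3.861, 0.474) = (-7.307, 9.004) knots.
Speed = |(-7.307, 9.004)| = 11.596 knots.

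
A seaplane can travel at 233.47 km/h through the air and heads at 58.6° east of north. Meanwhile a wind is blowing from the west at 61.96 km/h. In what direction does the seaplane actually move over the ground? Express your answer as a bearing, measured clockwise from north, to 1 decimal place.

065.0°

Taking east as x and north as y: velocity relative to the air = (199.279, 121.640) km/h; the air relative to ground = (61.960, 0.000) km/h.
Velocity relative to ground = (199.279, 121.640) + (61.960, 0.000) = (261.239, 121.640) km/h.
Bearing = atan2(261.24, 121.64) = 65.03° clockwise from north.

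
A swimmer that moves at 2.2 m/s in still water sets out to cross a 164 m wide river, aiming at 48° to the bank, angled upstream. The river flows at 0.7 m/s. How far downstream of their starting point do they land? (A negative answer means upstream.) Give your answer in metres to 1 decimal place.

-77.4 m

Perpendicular speed = 1.635 m/s; crossing time = 164 / 1.635 = 100.311 s.
Net downstream speed = -0.772 m/s.
Drift = -0.772 × 100.311 = -77.449 m (upstream).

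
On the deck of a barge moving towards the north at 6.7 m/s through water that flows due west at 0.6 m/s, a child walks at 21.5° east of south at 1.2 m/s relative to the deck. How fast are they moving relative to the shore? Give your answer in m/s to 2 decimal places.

In east/north components (m/s): child relative to barge = (0.440, -1.117); barge relative to water = (0.000, 6.700); water relative to ground = (-0.600, 0.000).
Sum = (-0.160, 5.583) m/s.
Speed = |(-0.160, 5.583)| = 5.586 m/s.

5.59 m/s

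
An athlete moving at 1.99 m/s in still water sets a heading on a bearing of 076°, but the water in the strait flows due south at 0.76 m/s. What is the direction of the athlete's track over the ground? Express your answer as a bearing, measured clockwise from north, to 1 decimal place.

Taking east as x and north as y: velocity relative to the water = (1.931, 0.481) m/s; the water relative to ground = (0.000, -0.760) m/s.
Velocity relative to ground = (1.931, 0.481) + (0.000, -0.760) = (1.931, -0.279) m/s.
Bearing = atan2(1.93, -0.28) = 98.21° clockwise from north.

098.2°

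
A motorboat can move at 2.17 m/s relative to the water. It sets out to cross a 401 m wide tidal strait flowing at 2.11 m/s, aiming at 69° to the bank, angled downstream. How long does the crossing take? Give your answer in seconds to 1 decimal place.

197.9 s

The component of the motorboat's velocity perpendicular to the bank is 2.17 × sin 69° = 2.026 m/s.
The flow acts along the bank and has no component across it.
Time = 401 / 2.026 = 197.940 s.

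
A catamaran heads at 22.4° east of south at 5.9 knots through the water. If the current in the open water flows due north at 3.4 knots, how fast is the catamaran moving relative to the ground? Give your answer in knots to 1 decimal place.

Taking east as x and north as y: velocity relative to the water = (2.248, -5.455) knots; the water relative to ground = (0.000, 3.400) knots.
Velocity relative to ground = (2.248, -5.455) + (0.000, 3.400) = (2.248, -2.055) knots.
Speed = |(2.248, -2.055)| = 3.046 knots.

3.0 knots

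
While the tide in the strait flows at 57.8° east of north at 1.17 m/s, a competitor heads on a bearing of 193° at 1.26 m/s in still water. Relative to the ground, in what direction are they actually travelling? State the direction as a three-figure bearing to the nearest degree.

131°

Taking east as x and north as y: velocity relative to the water = (-0.283, -1.228) m/s; the water relative to ground = (0.990, 0.623) m/s.
Velocity relative to ground = (-0.283, -1.228) + (0.990, 0.623) = (0.707, -0.604) m/s.
Bearing = atan2(0.71, -0.60) = 130.53° clockwise from north.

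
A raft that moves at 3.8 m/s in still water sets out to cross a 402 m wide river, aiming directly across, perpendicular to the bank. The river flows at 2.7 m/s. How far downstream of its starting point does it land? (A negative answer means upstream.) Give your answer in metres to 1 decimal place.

Perpendicular speed = 3.800 m/s; crossing time = 402 / 3.800 = 105.789 s.
Net downstream speed = 2.700 m/s.
Drift = 2.700 × 105.789 = 285.632 m (downstream).

285.6 m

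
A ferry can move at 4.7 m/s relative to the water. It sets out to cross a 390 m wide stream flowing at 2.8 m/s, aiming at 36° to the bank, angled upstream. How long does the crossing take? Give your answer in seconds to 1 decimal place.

The component of the ferry's velocity perpendicular to the bank is 4.7 × sin 36° = 2.763 m/s.
Only the cross-stream component determines the crossing time; the current contributes nothing perpendicular to the bank.
Time = 390 / 2.763 = 141.172 s.

141.2 s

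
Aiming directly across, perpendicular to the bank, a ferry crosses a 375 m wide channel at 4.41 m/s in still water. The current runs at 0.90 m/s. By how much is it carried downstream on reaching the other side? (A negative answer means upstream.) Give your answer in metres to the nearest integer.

Perpendicular speed = 4.410 m/s; crossing time = 375 / 4.410 = 85.034 s.
Net downstream speed = 0.900 m/s.
Drift = 0.900 × 85.034 = 76.531 m (downstream).

77 m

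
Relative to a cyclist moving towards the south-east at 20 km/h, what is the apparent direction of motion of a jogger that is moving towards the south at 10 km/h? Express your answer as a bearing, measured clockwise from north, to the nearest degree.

286°

Taking east as x and north as y: jogger velocity = (0.000, -10.000) km/h; cyclist velocity = (14.142, -14.142) km/h.
Velocity of jogger relative to cyclist = (0.000, -10.000) − (14.142, -14.142) = (-14.142, 4.142) km/h.
Bearing = atan2(-14.14, 4.14) = 286.32° clockwise from north.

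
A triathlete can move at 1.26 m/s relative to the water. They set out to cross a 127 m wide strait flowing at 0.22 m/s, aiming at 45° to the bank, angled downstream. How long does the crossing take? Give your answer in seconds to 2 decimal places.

142.54 s

The component of the triathlete's velocity perpendicular to the bank is 1.26 × sin 45° = 0.891 m/s.
Only the cross-stream component determines the crossing time; the current contributes nothing perpendicular to the bank.
Time = 127 / 0.891 = 142.544 s.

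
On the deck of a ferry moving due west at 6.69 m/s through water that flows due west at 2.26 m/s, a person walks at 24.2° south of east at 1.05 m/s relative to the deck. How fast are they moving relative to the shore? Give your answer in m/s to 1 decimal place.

In east/north components (m/s): person relative to ferry = (0.958, -0.430); ferry relative to water = (-6.690, 0.000); water relative to ground = (-2.260, 0.000).
Sum = (-7.992, -0.430) m/s.
Speed = |(-7.992, -0.430)| = 8.004 m/s.

8.0 m/s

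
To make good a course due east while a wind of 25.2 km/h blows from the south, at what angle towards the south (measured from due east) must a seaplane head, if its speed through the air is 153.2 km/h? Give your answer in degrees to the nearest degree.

9°

The wind pushes perpendicular to the desired track; the heading must have a component into the wind equal to 25.2 km/h: 153.2 sin θ = 25.2.
sin θ = 0.1645, so θ = 9.468°.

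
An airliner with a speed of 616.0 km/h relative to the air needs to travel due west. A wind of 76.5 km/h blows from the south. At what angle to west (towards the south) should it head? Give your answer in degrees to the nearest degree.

7°

The wind pushes perpendicular to the desired track; the heading must have a component into the wind equal to 76.5 km/h: 616.0 sin θ = 76.5.
sin θ = 0.1242, so θ = 7.134°.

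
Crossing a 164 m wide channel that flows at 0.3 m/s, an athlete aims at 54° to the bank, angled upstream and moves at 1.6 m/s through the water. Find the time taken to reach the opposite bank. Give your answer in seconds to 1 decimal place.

The component of the athlete's velocity perpendicular to the bank is 1.6 × sin 54° = 1.294 m/s.
Only the cross-stream component determines the crossing time; the current contributes nothing perpendicular to the bank.
Time = 164 / 1.294 = 126.697 s.

126.7 s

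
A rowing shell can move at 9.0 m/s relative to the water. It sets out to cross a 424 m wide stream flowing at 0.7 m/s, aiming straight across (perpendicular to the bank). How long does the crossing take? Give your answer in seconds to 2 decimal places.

47.11 s

The component of the rowing shell's velocity perpendicular to the bank is 9.0 m/s.
The flow acts along the bank and has no component across it.
Time = 424 / 9.000 = 47.111 s.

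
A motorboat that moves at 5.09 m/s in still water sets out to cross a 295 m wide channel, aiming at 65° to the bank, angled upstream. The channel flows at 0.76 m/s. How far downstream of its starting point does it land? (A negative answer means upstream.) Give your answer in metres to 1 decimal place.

Perpendicular speed = 4.613 m/s; crossing time = 295 / 4.613 = 63.948 s.
Net downstream speed = -1.391 m/s.
Drift = -1.391 × 63.948 = -88.960 m (upstream).

-89.0 m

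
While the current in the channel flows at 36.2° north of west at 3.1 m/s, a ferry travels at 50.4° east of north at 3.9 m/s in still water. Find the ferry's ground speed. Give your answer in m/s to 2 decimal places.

4.35 m/s

Taking east as x and north as y: velocity relative to the water = (3.005, 2.486) m/s; the water relative to ground = (-2.502, 1.831) m/s.
Velocity relative to ground = (3.005, 2.486) + (-2.502, 1.831) = (0.503, 4.317) m/s.
Speed = |(0.503, 4.317)| = 4.346 m/s.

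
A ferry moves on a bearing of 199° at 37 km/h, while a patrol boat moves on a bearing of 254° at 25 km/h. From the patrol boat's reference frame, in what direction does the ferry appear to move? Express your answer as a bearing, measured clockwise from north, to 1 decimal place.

156.9°

Taking east as x and north as y: ferry velocity = (-12.046, -34.984) km/h; patrol boat velocity = (-24.032, -6.891) km/h.
Velocity of ferry relative to patrol boat = (-12.046, -34.984) − (-24.032, -6.891) = (11.986, -28.093) km/h.
Bearing = atan2(11.99, -28.09) = 156.90° clockwise from north.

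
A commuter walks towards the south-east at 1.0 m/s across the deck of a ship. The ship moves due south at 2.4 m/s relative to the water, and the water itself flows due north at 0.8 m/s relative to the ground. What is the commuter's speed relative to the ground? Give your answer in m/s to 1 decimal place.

2.4 m/s

In east/north components (m/s): commuter relative to ship = (0.707, -0.707); ship relative to water = (0.000, -2.400); water relative to ground = (0.000, 0.800).
Sum = (0.707, -2.307) m/s.
Speed = |(0.707, -2.307)| = 2.413 m/s.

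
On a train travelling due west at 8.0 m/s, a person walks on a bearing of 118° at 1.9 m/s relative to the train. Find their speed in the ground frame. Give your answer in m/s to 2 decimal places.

Taking east as x and north as y: train velocity = (-8.000, 0.000) m/s; person velocity relative to train = (1.678, -0.892) m/s.
Velocity relative to ground = (-8.000, 0.000) + (1.678, -0.892) = (-6.322, -0.892) m/s.
Speed = |(-6.322, -0.892)| = 6.385 m/s.

6.39 m/s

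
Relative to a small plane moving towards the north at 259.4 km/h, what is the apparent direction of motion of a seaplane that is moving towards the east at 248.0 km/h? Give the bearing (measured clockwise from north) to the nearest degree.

136°

Taking east as x and north as y: seaplane velocity = (248.000, 0.000) km/h; small plane velocity = (0.000, 259.400) km/h.
Velocity of seaplane relative to small plane = (248.000, 0.000) − (0.000, 259.400) = (248.000, -259.400) km/h.
Bearing = atan2(248.00, -259.40) = 136.29° clockwise from north.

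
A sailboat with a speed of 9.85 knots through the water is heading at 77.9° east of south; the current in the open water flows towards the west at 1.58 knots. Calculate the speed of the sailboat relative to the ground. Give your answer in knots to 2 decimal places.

8.31 knots

Taking east as x and north as y: velocity relative to the water = (9.631, -2.065) knots; the water relative to ground = (-1.580, 0.000) knots.
Velocity relative to ground = (9.631, -2.065) + (-1.580, 0.000) = (8.051, -2.065) knots.
Speed = |(8.051, -2.065)| = 8.312 knots.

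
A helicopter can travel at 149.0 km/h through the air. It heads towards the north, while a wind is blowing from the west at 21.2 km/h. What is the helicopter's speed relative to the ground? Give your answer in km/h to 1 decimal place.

150.5 km/h

Taking east as x and north as y: velocity relative to the air = (0.000, 149.000) km/h; the air relative to ground = (21.200, 0.000) km/h.
Velocity relative to ground = (0.000, 149.000) + (21.200, 0.000) = (21.200, 149.000) km/h.
Speed = |(21.200, 149.000)| = 150.501 km/h.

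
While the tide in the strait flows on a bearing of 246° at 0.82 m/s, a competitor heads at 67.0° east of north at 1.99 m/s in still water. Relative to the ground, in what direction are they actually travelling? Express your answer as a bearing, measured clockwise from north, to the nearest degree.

Taking east as x and north as y: velocity relative to the water = (1.832, 0.778) m/s; the water relative to ground = (-0.749, -0.334) m/s.
Velocity relative to ground = (1.832, 0.778) + (-0.749, -0.334) = (1.083, 0.444) m/s.
Bearing = atan2(1.08, 0.44) = 67.70° clockwise from north.

068°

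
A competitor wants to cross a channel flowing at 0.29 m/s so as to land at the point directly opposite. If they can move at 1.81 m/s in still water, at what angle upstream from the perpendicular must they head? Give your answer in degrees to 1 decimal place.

9.2°

To cancel the current, the upstream component of the competitor's velocity must equal the flow: 1.81 sin θ = 0.29.
sin θ = 0.29 / 1.81 = 0.1602.
θ = arcsin(0.1602) = 9.220°.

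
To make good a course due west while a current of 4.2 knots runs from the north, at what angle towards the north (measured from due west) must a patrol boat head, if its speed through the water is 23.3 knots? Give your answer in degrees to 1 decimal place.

The current pushes perpendicular to the desired track; the heading must have a component into the current equal to 4.2 knots: 23.3 sin θ = 4.2.
sin θ = 0.1803, so θ = 10.385°.

10.4°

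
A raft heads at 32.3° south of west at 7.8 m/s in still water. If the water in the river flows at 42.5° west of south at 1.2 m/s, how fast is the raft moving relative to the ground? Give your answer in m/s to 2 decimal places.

8.96 m/s

Taking east as x and north as y: velocity relative to the water = (-6.593, -4.168) m/s; the water relative to ground = (-0.811, -0.885) m/s.
Velocity relative to ground = (-6.593, -4.168) + (-0.811, -0.885) = (-7.404, -5.053) m/s.
Speed = |(-7.404, -5.053)| = 8.964 m/s.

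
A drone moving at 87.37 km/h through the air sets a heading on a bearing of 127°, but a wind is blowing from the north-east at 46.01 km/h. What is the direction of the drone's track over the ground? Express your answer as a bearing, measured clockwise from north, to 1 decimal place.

Taking east as x and north as y: velocity relative to the air = (69.777, -52.581) km/h; the air relative to ground = (-32.534, -32.534) km/h.
Velocity relative to ground = (69.777, -52.581) + (-32.534, -32.534) = (37.243, -85.115) km/h.
Bearing = atan2(37.24, -85.11) = 156.37° clockwise from north.

156.4°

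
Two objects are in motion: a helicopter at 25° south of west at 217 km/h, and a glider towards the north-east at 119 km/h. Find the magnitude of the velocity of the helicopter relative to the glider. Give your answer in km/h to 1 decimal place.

331.3 km/h

Taking east as x and north as y: helicopter velocity = (-196.669, -91.708) km/h; glider velocity = (84.146, 84.146) km/h.
Velocity of helicopter relative to glider = (-196.669, -91.708) − (84.146, 84.146) = (-280.814, -175.854) km/h.
Magnitude = |(-280.814, -175.854)| = 331.333 km/h.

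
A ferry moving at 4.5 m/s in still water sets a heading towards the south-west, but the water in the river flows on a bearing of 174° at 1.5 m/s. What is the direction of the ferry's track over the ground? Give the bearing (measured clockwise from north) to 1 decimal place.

212.9°

Taking east as x and north as y: velocity relative to the water = (-3.182, -3.182) m/s; the water relative to ground = (0.157, -1.492) m/s.
Velocity relative to ground = (-3.182, -3.182) + (0.157, -1.492) = (-3.025, -4.674) m/s.
Bearing = atan2(-3.03, -4.67) = 212.91° clockwise from north.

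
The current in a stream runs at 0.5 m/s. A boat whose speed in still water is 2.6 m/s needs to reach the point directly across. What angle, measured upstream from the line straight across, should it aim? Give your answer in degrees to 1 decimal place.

To cancel the current, the upstream component of the boat's velocity must equal the flow: 2.6 sin θ = 0.5.
sin θ = 0.5 / 2.6 = 0.1923.
θ = arcsin(0.1923) = 11.087°.

11.1°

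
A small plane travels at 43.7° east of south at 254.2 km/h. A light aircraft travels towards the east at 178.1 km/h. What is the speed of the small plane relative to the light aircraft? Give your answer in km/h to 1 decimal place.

Taking east as x and north as y: small plane velocity = (175.622, -183.778) km/h; light aircraft velocity = (178.100, 0.000) km/h.
Velocity of small plane relative to light aircraft = (175.622, -183.778) − (178.100, 0.000) = (-2.478, -183.778) km/h.
Magnitude = |(-2.478, -183.778)| = 183.795 km/h.

183.8 km/h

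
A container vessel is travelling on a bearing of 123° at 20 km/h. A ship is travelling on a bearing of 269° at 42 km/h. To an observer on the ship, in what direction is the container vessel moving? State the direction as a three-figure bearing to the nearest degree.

Taking east as x and north as y: container vessel velocity = (16.773, -10.893) km/h; ship velocity = (-41.994, -0.733) km/h.
Velocity of container vessel relative to ship = (16.773, -10.893) − (-41.994, -0.733) = (58.767, -10.160) km/h.
Bearing = atan2(58.77, -10.16) = 99.81° clockwise from north.

100°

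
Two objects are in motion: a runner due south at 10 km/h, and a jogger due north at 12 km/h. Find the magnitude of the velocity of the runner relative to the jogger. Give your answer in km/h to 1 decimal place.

22.0 km/h

Taking east as x and north as y: runner velocity = (0.000, -10.000) km/h; jogger velocity = (0.000, 12.000) km/h.
Velocity of runner relative to jogger = (0.000, -10.000) − (0.000, 12.000) = (0.000, -22.000) km/h.
Magnitude = |(0.000, -22.000)| = 22.000 km/h.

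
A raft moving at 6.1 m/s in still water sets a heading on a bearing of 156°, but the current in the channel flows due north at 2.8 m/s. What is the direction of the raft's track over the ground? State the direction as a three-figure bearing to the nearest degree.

Taking east as x and north as y: velocity relative to the water = (2.481, -5.573) m/s; the water relative to ground = (0.000, 2.800) m/s.
Velocity relative to ground = (2.481, -5.573) + (0.000, 2.800) = (2.481, -2.773) m/s.
Bearing = atan2(2.48, -2.77) = 138.18° clockwise from north.

138°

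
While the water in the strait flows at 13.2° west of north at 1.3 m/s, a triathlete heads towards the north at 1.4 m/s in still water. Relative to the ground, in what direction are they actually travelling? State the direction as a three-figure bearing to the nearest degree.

354°

Taking east as x and north as y: velocity relative to the water = (0.000, 1.400) m/s; the water relative to ground = (-0.297, 1.266) m/s.
Velocity relative to ground = (0.000, 1.400) + (-0.297, 1.266) = (-0.297, 2.666) m/s.
Bearing = atan2(-0.30, 2.67) = 353.65° clockwise from north.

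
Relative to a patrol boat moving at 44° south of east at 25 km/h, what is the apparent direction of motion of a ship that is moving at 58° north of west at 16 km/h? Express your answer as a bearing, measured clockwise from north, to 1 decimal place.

Taking east as x and north as y: ship velocity = (-8.479, 13.569) km/h; patrol boat velocity = (17.983, -17.366) km/h.
Velocity of ship relative to patrol boat = (-8.479, 13.569) − (17.983, -17.366) = (-26.462, 30.935) km/h.
Bearing = atan2(-26.46, 30.94) = 319.46° clockwise from north.

319.5°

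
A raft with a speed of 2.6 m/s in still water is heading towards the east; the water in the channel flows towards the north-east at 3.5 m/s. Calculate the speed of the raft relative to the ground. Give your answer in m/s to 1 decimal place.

Taking east as x and north as y: velocity relative to the water = (2.600, 0.000) m/s; the water relative to ground = (2.475, 2.475) m/s.
Velocity relative to ground = (2.600, 0.000) + (2.475, 2.475) = (5.075, 2.475) m/s.
Speed = |(5.075, 2.475)| = 5.646 m/s.

5.6 m/s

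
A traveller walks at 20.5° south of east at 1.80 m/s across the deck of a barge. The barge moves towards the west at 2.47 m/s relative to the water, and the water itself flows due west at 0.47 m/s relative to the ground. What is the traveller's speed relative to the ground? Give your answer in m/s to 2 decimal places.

In east/north components (m/s): traveller relative to barge = (1.686, -0.630); barge relative to water = (-2.470, 0.000); water relative to ground = (-0.470, 0.000).
Sum = (-1.254, -0.630) m/s.
Speed = |(-1.254, -0.630)| = 1.404 m/s.

1.40 m/s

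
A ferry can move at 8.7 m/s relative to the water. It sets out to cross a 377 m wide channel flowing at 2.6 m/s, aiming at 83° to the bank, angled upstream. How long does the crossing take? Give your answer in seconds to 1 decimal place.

The component of the ferry's velocity perpendicular to the bank is 8.7 × sin 83° = 8.635 m/s.
The current is parallel to the bank, so it does not affect the crossing time.
Time = 377 / 8.635 = 43.659 s.

43.7 s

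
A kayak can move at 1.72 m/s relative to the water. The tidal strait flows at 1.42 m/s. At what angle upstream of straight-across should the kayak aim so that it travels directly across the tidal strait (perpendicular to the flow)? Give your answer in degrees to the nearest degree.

To cancel the current, the upstream component of the kayak's velocity must equal the flow: 1.72 sin θ = 1.42.
sin θ = 1.42 / 1.72 = 0.8256.
θ = arcsin(0.8256) = 55.647°.

56°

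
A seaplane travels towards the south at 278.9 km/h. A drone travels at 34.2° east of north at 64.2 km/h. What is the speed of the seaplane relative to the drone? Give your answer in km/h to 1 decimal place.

Taking east as x and north as y: seaplane velocity = (0.000, -278.900) km/h; drone velocity = (36.086, 53.099) km/h.
Velocity of seaplane relative to drone = (0.000, -278.900) − (36.086, 53.099) = (-36.086, -331.999) km/h.
Magnitude = |(-36.086, -331.999)| = 333.954 km/h.

334.0 km/h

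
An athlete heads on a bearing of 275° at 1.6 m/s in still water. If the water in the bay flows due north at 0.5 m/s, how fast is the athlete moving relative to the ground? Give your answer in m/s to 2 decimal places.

1.72 m/s

Taking east as x and north as y: velocity relative to the water = (-1.594, 0.139) m/s; the water relative to ground = (0.000, 0.500) m/s.
Velocity relative to ground = (-1.594, 0.139) + (0.000, 0.500) = (-1.594, 0.639) m/s.
Speed = |(-1.594, 0.639)| = 1.717 m/s.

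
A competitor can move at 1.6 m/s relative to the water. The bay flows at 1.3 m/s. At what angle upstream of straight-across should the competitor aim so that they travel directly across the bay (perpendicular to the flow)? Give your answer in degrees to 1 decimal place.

54.3°

To cancel the current, the upstream component of the competitor's velocity must equal the flow: 1.6 sin θ = 1.3.
sin θ = 1.3 / 1.6 = 0.8125.
θ = arcsin(0.8125) = 54.341°.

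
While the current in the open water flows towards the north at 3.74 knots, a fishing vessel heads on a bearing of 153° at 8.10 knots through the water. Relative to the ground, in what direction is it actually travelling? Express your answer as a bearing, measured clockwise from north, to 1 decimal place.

133.4°

Taking east as x and north as y: velocity relative to the water = (3.677, -7.217) knots; the water relative to ground = (0.000, 3.740) knots.
Velocity relative to ground = (3.677, -7.217) + (0.000, 3.740) = (3.677, -3.477) knots.
Bearing = atan2(3.68, -3.48) = 133.40° clockwise from north.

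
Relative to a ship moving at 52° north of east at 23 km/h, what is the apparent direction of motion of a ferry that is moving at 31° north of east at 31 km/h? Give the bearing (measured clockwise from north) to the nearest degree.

100°

Taking east as x and north as y: ferry velocity = (26.572, 15.966) km/h; ship velocity = (14.160, 18.124) km/h.
Velocity of ferry relative to ship = (26.572, 15.966) − (14.160, 18.124) = (12.412, -2.158) km/h.
Bearing = atan2(12.41, -2.16) = 99.86° clockwise from north.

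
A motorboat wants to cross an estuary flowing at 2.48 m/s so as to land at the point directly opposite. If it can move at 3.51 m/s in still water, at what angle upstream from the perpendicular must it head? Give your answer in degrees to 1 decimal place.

45.0°

To cancel the current, the upstream component of the motorboat's velocity must equal the flow: 3.51 sin θ = 2.48.
sin θ = 2.48 / 3.51 = 0.7066.
θ = arcsin(0.7066) = 44.955°.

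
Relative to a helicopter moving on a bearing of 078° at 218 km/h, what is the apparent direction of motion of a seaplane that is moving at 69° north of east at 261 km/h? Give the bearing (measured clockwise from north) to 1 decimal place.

Taking east as x and north as y: seaplane velocity = (93.534, 243.664) km/h; helicopter velocity = (213.236, 45.325) km/h.
Velocity of seaplane relative to helicopter = (93.534, 243.664) − (213.236, 45.325) = (-119.702, 198.340) km/h.
Bearing = atan2(-119.70, 198.34) = 328.89° clockwise from north.

328.9°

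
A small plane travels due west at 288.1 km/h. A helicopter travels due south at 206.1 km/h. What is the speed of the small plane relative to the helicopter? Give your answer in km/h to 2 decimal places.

Taking east as x and north as y: small plane velocity = (-288.100, 0.000) km/h; helicopter velocity = (0.000, -206.100) km/h.
Velocity of small plane relative to helicopter = (-288.100, 0.000) − (0.000, -206.100) = (-288.100, 206.100) km/h.
Magnitude = |(-288.100, 206.100)| = 354.230 km/h.

354.23 km/h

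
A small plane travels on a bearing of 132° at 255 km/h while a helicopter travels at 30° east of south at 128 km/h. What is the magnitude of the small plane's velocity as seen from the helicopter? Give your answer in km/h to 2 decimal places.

139.01 km/h

Taking east as x and north as y: small plane velocity = (189.502, -170.628) km/h; helicopter velocity = (64.000, -110.851) km/h.
Velocity of small plane relative to helicopter = (189.502, -170.628) − (64.000, -110.851) = (125.502, -59.777) km/h.
Magnitude = |(125.502, -59.777)| = 139.011 km/h.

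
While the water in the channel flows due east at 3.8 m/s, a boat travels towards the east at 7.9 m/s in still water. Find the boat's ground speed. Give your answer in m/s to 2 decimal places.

11.70 m/s

Taking east as x and north as y: velocity relative to the water = (7.900, 0.000) m/s; the water relative to ground = (3.800, 0.000) m/s.
Velocity relative to ground = (7.900, 0.000) + (3.800, 0.000) = (11.700, 0.000) m/s.
Speed = |(11.700, 0.000)| = 11.700 m/s.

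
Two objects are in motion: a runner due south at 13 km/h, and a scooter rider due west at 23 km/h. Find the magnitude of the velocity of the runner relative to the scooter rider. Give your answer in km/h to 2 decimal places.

Taking east as x and north as y: runner velocity = (0.000, -13.000) km/h; scooter rider velocity = (-23.000, 0.000) km/h.
Velocity of runner relative to scooter rider = (0.000, -13.000) − (-23.000, 0.000) = (23.000, -13.000) km/h.
Magnitude = |(23.000, -13.000)| = 26.420 km/h.

26.42 km/h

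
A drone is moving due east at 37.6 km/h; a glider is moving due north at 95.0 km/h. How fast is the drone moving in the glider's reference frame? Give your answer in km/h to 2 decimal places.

102.17 km/h

Taking east as x and north as y: drone velocity = (37.600, 0.000) km/h; glider velocity = (0.000, 95.000) km/h.
Velocity of drone relative to glider = (37.600, 0.000) − (0.000, 95.000) = (37.600, -95.000) km/h.
Magnitude = |(37.600, -95.000)| = 102.170 km/h.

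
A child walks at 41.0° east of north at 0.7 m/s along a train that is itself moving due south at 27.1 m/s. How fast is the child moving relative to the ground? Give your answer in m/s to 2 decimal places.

Taking east as x and north as y: train velocity = (0.000, -27.100) m/s; child velocity relative to train = (0.459, 0.528) m/s.
Velocity relative to ground = (0.000, -27.100) + (0.459, 0.528) = (0.459, -26.572) m/s.
Speed = |(0.459, -26.572)| = 26.576 m/s.

26.58 m/s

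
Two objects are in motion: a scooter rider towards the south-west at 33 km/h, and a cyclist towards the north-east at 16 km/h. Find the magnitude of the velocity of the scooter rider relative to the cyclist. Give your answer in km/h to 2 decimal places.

Taking east as x and north as y: scooter rider velocity = (-23.335, -23.335) km/h; cyclist velocity = (11.314, 11.314) km/h.
Velocity of scooter rider relative to cyclist = (-23.335, -23.335) − (11.314, 11.314) = (-34.648, -34.648) km/h.
Magnitude = |(-34.648, -34.648)| = 49.000 km/h.

49.00 km/h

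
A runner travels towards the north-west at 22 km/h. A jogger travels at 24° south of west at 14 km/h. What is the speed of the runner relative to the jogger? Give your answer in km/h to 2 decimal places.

21.43 km/h

Taking east as x and north as y: runner velocity = (-15.556, 15.556) km/h; jogger velocity = (-12.790, -5.694) km/h.
Velocity of runner relative to jogger = (-15.556, 15.556) − (-12.790, -5.694) = (-2.767, 21.251) km/h.
Magnitude = |(-2.767, 21.251)| = 21.430 km/h.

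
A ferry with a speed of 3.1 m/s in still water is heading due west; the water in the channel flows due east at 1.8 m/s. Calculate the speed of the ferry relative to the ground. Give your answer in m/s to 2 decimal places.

Taking east as x and north as y: velocity relative to the water = (-3.100, 0.000) m/s; the water relative to ground = (1.800, 0.000) m/s.
Velocity relative to ground = (-3.100, 0.000) + (1.800, 0.000) = (-1.300, 0.000) m/s.
Speed = |(-1.300, 0.000)| = 1.300 m/s.

1.30 m/s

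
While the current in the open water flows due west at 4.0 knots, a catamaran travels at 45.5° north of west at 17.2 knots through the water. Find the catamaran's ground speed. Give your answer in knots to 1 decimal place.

Taking east as x and north as y: velocity relative to the water = (-12.056, 12.268) knots; the water relative to ground = (-4.000, 0.000) knots.
Velocity relative to ground = (-12.056, 12.268) + (-4.000, 0.000) = (-16.056, 12.268) knots.
Speed = |(-16.056, 12.268)| = 20.206 knots.

20.2 knots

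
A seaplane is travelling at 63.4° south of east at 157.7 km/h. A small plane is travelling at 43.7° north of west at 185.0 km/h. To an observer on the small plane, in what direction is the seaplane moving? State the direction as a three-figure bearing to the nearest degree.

Taking east as x and north as y: seaplane velocity = (70.612, -141.008) km/h; small plane velocity = (-133.749, 127.813) km/h.
Velocity of seaplane relative to small plane = (70.612, -141.008) − (-133.749, 127.813) = (204.361, -268.821) km/h.
Bearing = atan2(204.36, -268.82) = 142.76° clockwise from north.

143°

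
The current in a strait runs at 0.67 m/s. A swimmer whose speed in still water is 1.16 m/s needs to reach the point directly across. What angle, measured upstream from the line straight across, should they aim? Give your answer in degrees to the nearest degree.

To cancel the current, the upstream component of the swimmer's velocity must equal the flow: 1.16 sin θ = 0.67.
sin θ = 0.67 / 1.16 = 0.5776.
θ = arcsin(0.5776) = 35.281°.

35°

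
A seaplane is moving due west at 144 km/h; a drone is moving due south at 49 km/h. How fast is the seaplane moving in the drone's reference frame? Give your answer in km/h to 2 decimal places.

Taking east as x and north as y: seaplane velocity = (-144.000, 0.000) km/h; drone velocity = (0.000, -49.000) km/h.
Velocity of seaplane relative to drone = (-144.000, 0.000) − (0.000, -49.000) = (-144.000, 49.000) km/h.
Magnitude = |(-144.000, 49.000)| = 152.109 km/h.

152.11 km/h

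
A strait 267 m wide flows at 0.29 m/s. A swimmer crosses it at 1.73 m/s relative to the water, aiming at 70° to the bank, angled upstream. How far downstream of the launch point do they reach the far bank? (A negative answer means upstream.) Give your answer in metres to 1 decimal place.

Perpendicular speed = 1.626 m/s; crossing time = 267 / 1.626 = 164.240 s.
Net downstream speed = -0.302 m/s.
Drift = -0.302 × 164.240 = -49.550 m (upstream).

-49.6 m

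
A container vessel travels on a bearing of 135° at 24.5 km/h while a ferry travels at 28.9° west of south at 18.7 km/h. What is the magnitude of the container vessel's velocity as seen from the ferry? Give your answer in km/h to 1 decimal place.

26.4 km/h

Taking east as x and north as y: container vessel velocity = (17.324, -17.324) km/h; ferry velocity = (-9.037, -16.371) km/h.
Velocity of container vessel relative to ferry = (17.324, -17.324) − (-9.037, -16.371) = (26.361, -0.953) km/h.
Magnitude = |(26.361, -0.953)| = 26.379 km/h.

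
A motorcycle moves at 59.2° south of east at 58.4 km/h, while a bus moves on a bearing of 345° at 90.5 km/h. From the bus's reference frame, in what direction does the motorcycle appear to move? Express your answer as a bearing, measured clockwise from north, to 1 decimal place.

158.8°

Taking east as x and north as y: motorcycle velocity = (29.903, -50.163) km/h; bus velocity = (-23.423, 87.416) km/h.
Velocity of motorcycle relative to bus = (29.903, -50.163) − (-23.423, 87.416) = (53.326, -137.580) km/h.
Bearing = atan2(53.33, -137.58) = 158.81° clockwise from north.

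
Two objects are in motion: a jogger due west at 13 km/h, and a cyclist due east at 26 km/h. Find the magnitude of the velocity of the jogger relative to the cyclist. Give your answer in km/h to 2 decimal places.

39.00 km/h

Taking east as x and north as y: jogger velocity = (-13.000, 0.000) km/h; cyclist velocity = (26.000, 0.000) km/h.
Velocity of jogger relative to cyclist = (-13.000, 0.000) − (26.000, 0.000) = (-39.000, 0.000) km/h.
Magnitude = |(-39.000, 0.000)| = 39.000 km/h.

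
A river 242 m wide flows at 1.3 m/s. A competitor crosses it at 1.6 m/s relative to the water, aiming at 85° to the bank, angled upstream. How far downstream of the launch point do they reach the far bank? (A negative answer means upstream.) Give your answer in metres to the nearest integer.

176 m

Perpendicular speed = 1.594 m/s; crossing time = 242 / 1.594 = 151.828 s.
Net downstream speed = 1.161 m/s.
Drift = 1.161 × 151.828 = 176.204 m (downstream).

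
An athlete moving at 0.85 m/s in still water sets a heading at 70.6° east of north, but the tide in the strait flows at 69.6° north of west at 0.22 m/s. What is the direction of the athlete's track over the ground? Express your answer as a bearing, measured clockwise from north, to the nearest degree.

056°

Taking east as x and north as y: velocity relative to the water = (0.802, 0.282) m/s; the water relative to ground = (-0.077, 0.206) m/s.
Velocity relative to ground = (0.802, 0.282) + (-0.077, 0.206) = (0.725, 0.489) m/s.
Bearing = atan2(0.73, 0.49) = 56.03° clockwise from north.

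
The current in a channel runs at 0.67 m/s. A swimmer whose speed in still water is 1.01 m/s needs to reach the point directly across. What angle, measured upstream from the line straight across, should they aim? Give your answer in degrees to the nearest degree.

To cancel the current, the upstream component of the swimmer's velocity must equal the flow: 1.01 sin θ = 0.67.
sin θ = 0.67 / 1.01 = 0.6634.
θ = arcsin(0.6634) = 41.557°.

42°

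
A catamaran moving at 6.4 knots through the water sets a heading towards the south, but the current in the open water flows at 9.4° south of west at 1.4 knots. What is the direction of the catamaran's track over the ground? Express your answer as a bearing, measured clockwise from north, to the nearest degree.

Taking east as x and north as y: velocity relative to the water = (0.000, -6.400) knots; the water relative to ground = (-1.381, -0.229) knots.
Velocity relative to ground = (0.000, -6.400) + (-1.381, -0.229) = (-1.381, -6.629) knots.
Bearing = atan2(-1.38, -6.63) = 191.77° clockwise from north.

192°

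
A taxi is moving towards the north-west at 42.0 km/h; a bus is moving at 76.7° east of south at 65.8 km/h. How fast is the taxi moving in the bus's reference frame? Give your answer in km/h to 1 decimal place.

Taking east as x and north as y: taxi velocity = (-29.698, 29.698) km/h; bus velocity = (64.035, -15.137) km/h.
Velocity of taxi relative to bus = (-29.698, 29.698) − (64.035, -15.137) = (-93.734, 44.836) km/h.
Magnitude = |(-93.734, 44.836)| = 103.905 km/h.

103.9 km/h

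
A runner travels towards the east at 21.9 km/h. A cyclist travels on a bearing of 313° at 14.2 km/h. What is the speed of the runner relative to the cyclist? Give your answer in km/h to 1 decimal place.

Taking east as x and north as y: runner velocity = (21.900, 0.000) km/h; cyclist velocity = (-10.385, 9.684) km/h.
Velocity of runner relative to cyclist = (21.900, 0.000) − (-10.385, 9.684) = (32.285, -9.684) km/h.
Magnitude = |(32.285, -9.684)| = 33.706 km/h.

33.7 km/h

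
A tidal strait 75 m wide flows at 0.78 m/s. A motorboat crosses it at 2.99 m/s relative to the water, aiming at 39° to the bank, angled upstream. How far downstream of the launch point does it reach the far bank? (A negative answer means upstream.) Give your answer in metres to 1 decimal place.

-61.5 m

Perpendicular speed = 1.882 m/s; crossing time = 75 / 1.882 = 39.858 s.
Net downstream speed = -1.544 m/s.
Drift = -1.544 × 39.858 = -61.528 m (upstream).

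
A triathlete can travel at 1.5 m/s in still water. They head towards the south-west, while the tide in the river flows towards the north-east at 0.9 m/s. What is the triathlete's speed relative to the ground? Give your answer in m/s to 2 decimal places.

0.60 m/s

Taking east as x and north as y: velocity relative to the water = (-1.061, -1.061) m/s; the water relative to ground = (0.636, 0.636) m/s.
Velocity relative to ground = (-1.061, -1.061) + (0.636, 0.636) = (-0.424, -0.424) m/s.
Speed = |(-0.424, -0.424)| = 0.600 m/s.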